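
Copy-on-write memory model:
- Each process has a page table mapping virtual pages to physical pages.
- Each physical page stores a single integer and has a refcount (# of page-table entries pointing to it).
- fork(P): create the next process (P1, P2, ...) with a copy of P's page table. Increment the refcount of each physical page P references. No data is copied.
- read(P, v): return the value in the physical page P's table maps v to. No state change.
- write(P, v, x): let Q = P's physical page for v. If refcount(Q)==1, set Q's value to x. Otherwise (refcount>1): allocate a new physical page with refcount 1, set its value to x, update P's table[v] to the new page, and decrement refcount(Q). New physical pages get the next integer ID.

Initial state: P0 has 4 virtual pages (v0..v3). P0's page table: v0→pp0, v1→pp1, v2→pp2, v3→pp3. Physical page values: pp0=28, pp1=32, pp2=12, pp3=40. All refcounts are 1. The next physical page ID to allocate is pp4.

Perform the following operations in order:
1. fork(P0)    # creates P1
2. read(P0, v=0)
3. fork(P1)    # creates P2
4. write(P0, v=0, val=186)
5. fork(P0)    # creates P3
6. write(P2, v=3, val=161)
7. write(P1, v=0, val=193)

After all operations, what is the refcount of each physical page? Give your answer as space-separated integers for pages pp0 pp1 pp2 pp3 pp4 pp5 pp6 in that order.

Op 1: fork(P0) -> P1. 4 ppages; refcounts: pp0:2 pp1:2 pp2:2 pp3:2
Op 2: read(P0, v0) -> 28. No state change.
Op 3: fork(P1) -> P2. 4 ppages; refcounts: pp0:3 pp1:3 pp2:3 pp3:3
Op 4: write(P0, v0, 186). refcount(pp0)=3>1 -> COPY to pp4. 5 ppages; refcounts: pp0:2 pp1:3 pp2:3 pp3:3 pp4:1
Op 5: fork(P0) -> P3. 5 ppages; refcounts: pp0:2 pp1:4 pp2:4 pp3:4 pp4:2
Op 6: write(P2, v3, 161). refcount(pp3)=4>1 -> COPY to pp5. 6 ppages; refcounts: pp0:2 pp1:4 pp2:4 pp3:3 pp4:2 pp5:1
Op 7: write(P1, v0, 193). refcount(pp0)=2>1 -> COPY to pp6. 7 ppages; refcounts: pp0:1 pp1:4 pp2:4 pp3:3 pp4:2 pp5:1 pp6:1

Answer: 1 4 4 3 2 1 1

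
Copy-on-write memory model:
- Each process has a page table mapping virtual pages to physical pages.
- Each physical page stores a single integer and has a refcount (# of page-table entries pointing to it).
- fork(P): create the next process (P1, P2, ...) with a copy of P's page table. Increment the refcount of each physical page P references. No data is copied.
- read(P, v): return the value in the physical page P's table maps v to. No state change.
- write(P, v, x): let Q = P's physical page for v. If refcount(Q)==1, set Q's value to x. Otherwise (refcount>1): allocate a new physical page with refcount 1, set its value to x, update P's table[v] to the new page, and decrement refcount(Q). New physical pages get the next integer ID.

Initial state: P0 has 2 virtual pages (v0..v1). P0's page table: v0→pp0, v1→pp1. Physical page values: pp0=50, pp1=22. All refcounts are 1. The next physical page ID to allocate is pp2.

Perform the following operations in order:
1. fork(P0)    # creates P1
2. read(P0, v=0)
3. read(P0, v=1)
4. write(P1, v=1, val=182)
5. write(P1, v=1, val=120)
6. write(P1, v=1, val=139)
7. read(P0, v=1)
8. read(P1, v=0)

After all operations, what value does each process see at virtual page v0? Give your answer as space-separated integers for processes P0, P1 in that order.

Op 1: fork(P0) -> P1. 2 ppages; refcounts: pp0:2 pp1:2
Op 2: read(P0, v0) -> 50. No state change.
Op 3: read(P0, v1) -> 22. No state change.
Op 4: write(P1, v1, 182). refcount(pp1)=2>1 -> COPY to pp2. 3 ppages; refcounts: pp0:2 pp1:1 pp2:1
Op 5: write(P1, v1, 120). refcount(pp2)=1 -> write in place. 3 ppages; refcounts: pp0:2 pp1:1 pp2:1
Op 6: write(P1, v1, 139). refcount(pp2)=1 -> write in place. 3 ppages; refcounts: pp0:2 pp1:1 pp2:1
Op 7: read(P0, v1) -> 22. No state change.
Op 8: read(P1, v0) -> 50. No state change.
P0: v0 -> pp0 = 50
P1: v0 -> pp0 = 50

Answer: 50 50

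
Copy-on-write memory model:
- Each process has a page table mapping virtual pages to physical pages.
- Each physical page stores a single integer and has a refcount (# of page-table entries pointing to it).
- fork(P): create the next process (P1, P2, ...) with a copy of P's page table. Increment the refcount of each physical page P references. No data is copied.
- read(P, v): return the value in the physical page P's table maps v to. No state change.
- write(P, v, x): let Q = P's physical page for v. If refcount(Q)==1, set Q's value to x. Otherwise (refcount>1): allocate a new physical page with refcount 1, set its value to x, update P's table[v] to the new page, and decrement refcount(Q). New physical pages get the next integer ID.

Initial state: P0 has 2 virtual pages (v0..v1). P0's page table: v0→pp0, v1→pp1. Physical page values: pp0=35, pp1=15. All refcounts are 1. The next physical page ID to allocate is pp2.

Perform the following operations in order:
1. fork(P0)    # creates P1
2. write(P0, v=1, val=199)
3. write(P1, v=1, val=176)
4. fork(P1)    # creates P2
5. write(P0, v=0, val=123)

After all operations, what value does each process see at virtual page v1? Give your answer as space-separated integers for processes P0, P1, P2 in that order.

Answer: 199 176 176

Derivation:
Op 1: fork(P0) -> P1. 2 ppages; refcounts: pp0:2 pp1:2
Op 2: write(P0, v1, 199). refcount(pp1)=2>1 -> COPY to pp2. 3 ppages; refcounts: pp0:2 pp1:1 pp2:1
Op 3: write(P1, v1, 176). refcount(pp1)=1 -> write in place. 3 ppages; refcounts: pp0:2 pp1:1 pp2:1
Op 4: fork(P1) -> P2. 3 ppages; refcounts: pp0:3 pp1:2 pp2:1
Op 5: write(P0, v0, 123). refcount(pp0)=3>1 -> COPY to pp3. 4 ppages; refcounts: pp0:2 pp1:2 pp2:1 pp3:1
P0: v1 -> pp2 = 199
P1: v1 -> pp1 = 176
P2: v1 -> pp1 = 176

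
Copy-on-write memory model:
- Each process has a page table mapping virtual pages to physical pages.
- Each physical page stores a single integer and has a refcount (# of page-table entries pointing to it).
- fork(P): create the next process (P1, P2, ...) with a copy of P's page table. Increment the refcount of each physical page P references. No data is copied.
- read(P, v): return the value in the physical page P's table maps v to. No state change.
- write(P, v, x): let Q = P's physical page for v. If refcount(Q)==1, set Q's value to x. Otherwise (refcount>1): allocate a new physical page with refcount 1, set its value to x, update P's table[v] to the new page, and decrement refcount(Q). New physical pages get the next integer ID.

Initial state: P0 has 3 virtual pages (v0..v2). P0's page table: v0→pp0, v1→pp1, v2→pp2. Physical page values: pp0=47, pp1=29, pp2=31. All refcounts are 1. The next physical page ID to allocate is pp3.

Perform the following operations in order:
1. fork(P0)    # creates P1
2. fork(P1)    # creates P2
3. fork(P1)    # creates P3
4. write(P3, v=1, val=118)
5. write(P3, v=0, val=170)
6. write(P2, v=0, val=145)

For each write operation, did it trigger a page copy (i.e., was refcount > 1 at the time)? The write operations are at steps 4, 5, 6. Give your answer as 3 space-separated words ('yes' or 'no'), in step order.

Op 1: fork(P0) -> P1. 3 ppages; refcounts: pp0:2 pp1:2 pp2:2
Op 2: fork(P1) -> P2. 3 ppages; refcounts: pp0:3 pp1:3 pp2:3
Op 3: fork(P1) -> P3. 3 ppages; refcounts: pp0:4 pp1:4 pp2:4
Op 4: write(P3, v1, 118). refcount(pp1)=4>1 -> COPY to pp3. 4 ppages; refcounts: pp0:4 pp1:3 pp2:4 pp3:1
Op 5: write(P3, v0, 170). refcount(pp0)=4>1 -> COPY to pp4. 5 ppages; refcounts: pp0:3 pp1:3 pp2:4 pp3:1 pp4:1
Op 6: write(P2, v0, 145). refcount(pp0)=3>1 -> COPY to pp5. 6 ppages; refcounts: pp0:2 pp1:3 pp2:4 pp3:1 pp4:1 pp5:1

yes yes yes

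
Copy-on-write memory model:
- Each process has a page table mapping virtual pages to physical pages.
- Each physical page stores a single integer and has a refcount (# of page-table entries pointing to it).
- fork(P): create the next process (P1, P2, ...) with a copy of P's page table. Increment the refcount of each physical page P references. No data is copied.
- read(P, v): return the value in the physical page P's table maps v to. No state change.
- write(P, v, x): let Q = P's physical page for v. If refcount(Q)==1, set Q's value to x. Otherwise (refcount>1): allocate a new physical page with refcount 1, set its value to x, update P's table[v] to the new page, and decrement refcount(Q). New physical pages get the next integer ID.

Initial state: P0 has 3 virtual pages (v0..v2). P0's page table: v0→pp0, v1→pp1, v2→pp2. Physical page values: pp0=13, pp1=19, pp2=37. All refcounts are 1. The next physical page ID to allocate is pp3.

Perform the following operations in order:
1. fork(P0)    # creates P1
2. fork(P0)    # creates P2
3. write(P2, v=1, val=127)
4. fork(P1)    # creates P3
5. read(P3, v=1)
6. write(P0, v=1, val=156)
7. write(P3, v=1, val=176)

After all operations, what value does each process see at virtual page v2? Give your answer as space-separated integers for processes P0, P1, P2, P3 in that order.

Op 1: fork(P0) -> P1. 3 ppages; refcounts: pp0:2 pp1:2 pp2:2
Op 2: fork(P0) -> P2. 3 ppages; refcounts: pp0:3 pp1:3 pp2:3
Op 3: write(P2, v1, 127). refcount(pp1)=3>1 -> COPY to pp3. 4 ppages; refcounts: pp0:3 pp1:2 pp2:3 pp3:1
Op 4: fork(P1) -> P3. 4 ppages; refcounts: pp0:4 pp1:3 pp2:4 pp3:1
Op 5: read(P3, v1) -> 19. No state change.
Op 6: write(P0, v1, 156). refcount(pp1)=3>1 -> COPY to pp4. 5 ppages; refcounts: pp0:4 pp1:2 pp2:4 pp3:1 pp4:1
Op 7: write(P3, v1, 176). refcount(pp1)=2>1 -> COPY to pp5. 6 ppages; refcounts: pp0:4 pp1:1 pp2:4 pp3:1 pp4:1 pp5:1
P0: v2 -> pp2 = 37
P1: v2 -> pp2 = 37
P2: v2 -> pp2 = 37
P3: v2 -> pp2 = 37

Answer: 37 37 37 37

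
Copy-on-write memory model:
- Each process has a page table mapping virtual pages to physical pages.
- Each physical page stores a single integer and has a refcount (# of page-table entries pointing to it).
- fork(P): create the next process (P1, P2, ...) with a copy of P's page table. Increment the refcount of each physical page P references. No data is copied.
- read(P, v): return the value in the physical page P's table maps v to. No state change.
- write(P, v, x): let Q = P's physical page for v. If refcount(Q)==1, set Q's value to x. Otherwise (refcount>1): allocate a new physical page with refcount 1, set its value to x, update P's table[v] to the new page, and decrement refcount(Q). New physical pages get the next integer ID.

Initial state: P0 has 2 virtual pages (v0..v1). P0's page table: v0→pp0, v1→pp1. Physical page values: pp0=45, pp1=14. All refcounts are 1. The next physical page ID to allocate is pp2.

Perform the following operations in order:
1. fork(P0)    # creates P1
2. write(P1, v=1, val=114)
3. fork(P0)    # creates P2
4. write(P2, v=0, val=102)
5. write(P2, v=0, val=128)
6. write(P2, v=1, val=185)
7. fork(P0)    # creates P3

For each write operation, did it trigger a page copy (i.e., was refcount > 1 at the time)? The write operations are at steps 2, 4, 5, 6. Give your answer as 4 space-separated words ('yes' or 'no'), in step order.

Op 1: fork(P0) -> P1. 2 ppages; refcounts: pp0:2 pp1:2
Op 2: write(P1, v1, 114). refcount(pp1)=2>1 -> COPY to pp2. 3 ppages; refcounts: pp0:2 pp1:1 pp2:1
Op 3: fork(P0) -> P2. 3 ppages; refcounts: pp0:3 pp1:2 pp2:1
Op 4: write(P2, v0, 102). refcount(pp0)=3>1 -> COPY to pp3. 4 ppages; refcounts: pp0:2 pp1:2 pp2:1 pp3:1
Op 5: write(P2, v0, 128). refcount(pp3)=1 -> write in place. 4 ppages; refcounts: pp0:2 pp1:2 pp2:1 pp3:1
Op 6: write(P2, v1, 185). refcount(pp1)=2>1 -> COPY to pp4. 5 ppages; refcounts: pp0:2 pp1:1 pp2:1 pp3:1 pp4:1
Op 7: fork(P0) -> P3. 5 ppages; refcounts: pp0:3 pp1:2 pp2:1 pp3:1 pp4:1

yes yes no yes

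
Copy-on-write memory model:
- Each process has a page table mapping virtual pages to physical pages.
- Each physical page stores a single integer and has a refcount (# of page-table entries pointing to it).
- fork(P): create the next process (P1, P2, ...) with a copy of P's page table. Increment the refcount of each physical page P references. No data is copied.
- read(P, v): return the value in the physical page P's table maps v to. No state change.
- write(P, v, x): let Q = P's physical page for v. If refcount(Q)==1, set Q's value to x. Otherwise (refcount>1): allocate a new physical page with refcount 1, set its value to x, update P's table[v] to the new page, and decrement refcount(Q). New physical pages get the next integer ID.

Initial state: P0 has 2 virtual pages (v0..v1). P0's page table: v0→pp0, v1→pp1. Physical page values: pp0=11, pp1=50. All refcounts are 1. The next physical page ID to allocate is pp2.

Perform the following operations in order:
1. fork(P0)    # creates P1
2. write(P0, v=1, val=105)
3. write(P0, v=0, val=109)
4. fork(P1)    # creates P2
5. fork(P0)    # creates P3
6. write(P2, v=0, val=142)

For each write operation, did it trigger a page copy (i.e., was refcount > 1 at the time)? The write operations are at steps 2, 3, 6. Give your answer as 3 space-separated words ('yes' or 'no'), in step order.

Op 1: fork(P0) -> P1. 2 ppages; refcounts: pp0:2 pp1:2
Op 2: write(P0, v1, 105). refcount(pp1)=2>1 -> COPY to pp2. 3 ppages; refcounts: pp0:2 pp1:1 pp2:1
Op 3: write(P0, v0, 109). refcount(pp0)=2>1 -> COPY to pp3. 4 ppages; refcounts: pp0:1 pp1:1 pp2:1 pp3:1
Op 4: fork(P1) -> P2. 4 ppages; refcounts: pp0:2 pp1:2 pp2:1 pp3:1
Op 5: fork(P0) -> P3. 4 ppages; refcounts: pp0:2 pp1:2 pp2:2 pp3:2
Op 6: write(P2, v0, 142). refcount(pp0)=2>1 -> COPY to pp4. 5 ppages; refcounts: pp0:1 pp1:2 pp2:2 pp3:2 pp4:1

yes yes yes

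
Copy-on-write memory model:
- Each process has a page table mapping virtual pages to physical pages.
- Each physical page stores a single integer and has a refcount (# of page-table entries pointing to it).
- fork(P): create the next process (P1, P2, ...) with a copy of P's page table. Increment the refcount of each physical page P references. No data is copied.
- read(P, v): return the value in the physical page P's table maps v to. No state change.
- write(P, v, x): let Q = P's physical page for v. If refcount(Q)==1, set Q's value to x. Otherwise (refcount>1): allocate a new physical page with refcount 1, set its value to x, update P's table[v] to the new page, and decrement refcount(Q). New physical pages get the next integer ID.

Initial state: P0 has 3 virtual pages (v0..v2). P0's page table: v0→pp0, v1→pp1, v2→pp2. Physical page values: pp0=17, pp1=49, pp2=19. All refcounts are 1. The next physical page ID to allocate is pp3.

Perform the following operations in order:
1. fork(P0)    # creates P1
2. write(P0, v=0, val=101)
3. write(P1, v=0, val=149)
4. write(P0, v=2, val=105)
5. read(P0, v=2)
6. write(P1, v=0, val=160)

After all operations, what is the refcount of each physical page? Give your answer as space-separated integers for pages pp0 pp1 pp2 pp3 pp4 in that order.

Answer: 1 2 1 1 1

Derivation:
Op 1: fork(P0) -> P1. 3 ppages; refcounts: pp0:2 pp1:2 pp2:2
Op 2: write(P0, v0, 101). refcount(pp0)=2>1 -> COPY to pp3. 4 ppages; refcounts: pp0:1 pp1:2 pp2:2 pp3:1
Op 3: write(P1, v0, 149). refcount(pp0)=1 -> write in place. 4 ppages; refcounts: pp0:1 pp1:2 pp2:2 pp3:1
Op 4: write(P0, v2, 105). refcount(pp2)=2>1 -> COPY to pp4. 5 ppages; refcounts: pp0:1 pp1:2 pp2:1 pp3:1 pp4:1
Op 5: read(P0, v2) -> 105. No state change.
Op 6: write(P1, v0, 160). refcount(pp0)=1 -> write in place. 5 ppages; refcounts: pp0:1 pp1:2 pp2:1 pp3:1 pp4:1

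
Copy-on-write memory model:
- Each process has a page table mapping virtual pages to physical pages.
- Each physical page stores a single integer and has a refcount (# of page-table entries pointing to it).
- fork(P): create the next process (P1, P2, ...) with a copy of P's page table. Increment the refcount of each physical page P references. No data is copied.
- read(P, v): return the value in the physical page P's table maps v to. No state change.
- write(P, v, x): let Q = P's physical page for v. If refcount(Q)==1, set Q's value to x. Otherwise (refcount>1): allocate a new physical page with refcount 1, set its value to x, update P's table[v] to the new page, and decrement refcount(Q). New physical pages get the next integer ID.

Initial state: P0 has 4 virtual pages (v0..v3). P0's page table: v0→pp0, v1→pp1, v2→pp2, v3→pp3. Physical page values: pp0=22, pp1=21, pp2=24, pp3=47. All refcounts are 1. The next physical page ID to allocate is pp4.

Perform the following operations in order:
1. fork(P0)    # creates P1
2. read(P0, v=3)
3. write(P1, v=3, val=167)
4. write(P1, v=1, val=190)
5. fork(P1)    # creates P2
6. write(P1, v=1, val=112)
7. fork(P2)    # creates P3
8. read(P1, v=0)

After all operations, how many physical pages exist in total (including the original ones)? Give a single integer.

Answer: 7

Derivation:
Op 1: fork(P0) -> P1. 4 ppages; refcounts: pp0:2 pp1:2 pp2:2 pp3:2
Op 2: read(P0, v3) -> 47. No state change.
Op 3: write(P1, v3, 167). refcount(pp3)=2>1 -> COPY to pp4. 5 ppages; refcounts: pp0:2 pp1:2 pp2:2 pp3:1 pp4:1
Op 4: write(P1, v1, 190). refcount(pp1)=2>1 -> COPY to pp5. 6 ppages; refcounts: pp0:2 pp1:1 pp2:2 pp3:1 pp4:1 pp5:1
Op 5: fork(P1) -> P2. 6 ppages; refcounts: pp0:3 pp1:1 pp2:3 pp3:1 pp4:2 pp5:2
Op 6: write(P1, v1, 112). refcount(pp5)=2>1 -> COPY to pp6. 7 ppages; refcounts: pp0:3 pp1:1 pp2:3 pp3:1 pp4:2 pp5:1 pp6:1
Op 7: fork(P2) -> P3. 7 ppages; refcounts: pp0:4 pp1:1 pp2:4 pp3:1 pp4:3 pp5:2 pp6:1
Op 8: read(P1, v0) -> 22. No state change.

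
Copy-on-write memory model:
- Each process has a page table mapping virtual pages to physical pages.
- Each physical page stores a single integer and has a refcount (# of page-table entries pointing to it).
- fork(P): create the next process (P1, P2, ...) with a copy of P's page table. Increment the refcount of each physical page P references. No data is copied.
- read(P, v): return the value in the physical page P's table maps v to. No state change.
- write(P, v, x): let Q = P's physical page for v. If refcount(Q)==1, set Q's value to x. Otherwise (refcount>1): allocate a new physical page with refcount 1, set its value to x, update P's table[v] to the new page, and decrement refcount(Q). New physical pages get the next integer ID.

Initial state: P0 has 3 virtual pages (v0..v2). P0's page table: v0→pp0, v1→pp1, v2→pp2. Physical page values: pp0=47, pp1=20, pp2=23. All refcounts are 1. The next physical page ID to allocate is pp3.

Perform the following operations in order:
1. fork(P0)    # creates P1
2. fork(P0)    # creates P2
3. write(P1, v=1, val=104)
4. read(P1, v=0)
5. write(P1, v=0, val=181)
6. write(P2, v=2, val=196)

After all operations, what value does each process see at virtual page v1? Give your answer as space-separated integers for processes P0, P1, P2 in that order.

Op 1: fork(P0) -> P1. 3 ppages; refcounts: pp0:2 pp1:2 pp2:2
Op 2: fork(P0) -> P2. 3 ppages; refcounts: pp0:3 pp1:3 pp2:3
Op 3: write(P1, v1, 104). refcount(pp1)=3>1 -> COPY to pp3. 4 ppages; refcounts: pp0:3 pp1:2 pp2:3 pp3:1
Op 4: read(P1, v0) -> 47. No state change.
Op 5: write(P1, v0, 181). refcount(pp0)=3>1 -> COPY to pp4. 5 ppages; refcounts: pp0:2 pp1:2 pp2:3 pp3:1 pp4:1
Op 6: write(P2, v2, 196). refcount(pp2)=3>1 -> COPY to pp5. 6 ppages; refcounts: pp0:2 pp1:2 pp2:2 pp3:1 pp4:1 pp5:1
P0: v1 -> pp1 = 20
P1: v1 -> pp3 = 104
P2: v1 -> pp1 = 20

Answer: 20 104 20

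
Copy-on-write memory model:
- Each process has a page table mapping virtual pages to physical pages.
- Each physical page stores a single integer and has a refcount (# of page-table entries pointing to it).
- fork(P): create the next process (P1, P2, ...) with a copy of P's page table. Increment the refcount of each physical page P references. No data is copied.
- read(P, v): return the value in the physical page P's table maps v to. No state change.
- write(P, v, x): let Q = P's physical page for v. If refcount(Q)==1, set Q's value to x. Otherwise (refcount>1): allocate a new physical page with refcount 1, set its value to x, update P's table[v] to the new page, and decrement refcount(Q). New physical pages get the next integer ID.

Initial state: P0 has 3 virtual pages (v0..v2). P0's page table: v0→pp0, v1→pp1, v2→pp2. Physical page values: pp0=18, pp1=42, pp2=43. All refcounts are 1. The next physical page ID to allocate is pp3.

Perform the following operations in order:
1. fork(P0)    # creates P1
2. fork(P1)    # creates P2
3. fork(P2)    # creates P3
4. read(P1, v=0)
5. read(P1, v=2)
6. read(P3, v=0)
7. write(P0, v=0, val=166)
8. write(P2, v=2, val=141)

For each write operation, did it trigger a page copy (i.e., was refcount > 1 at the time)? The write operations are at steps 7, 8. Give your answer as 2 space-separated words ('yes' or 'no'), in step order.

Op 1: fork(P0) -> P1. 3 ppages; refcounts: pp0:2 pp1:2 pp2:2
Op 2: fork(P1) -> P2. 3 ppages; refcounts: pp0:3 pp1:3 pp2:3
Op 3: fork(P2) -> P3. 3 ppages; refcounts: pp0:4 pp1:4 pp2:4
Op 4: read(P1, v0) -> 18. No state change.
Op 5: read(P1, v2) -> 43. No state change.
Op 6: read(P3, v0) -> 18. No state change.
Op 7: write(P0, v0, 166). refcount(pp0)=4>1 -> COPY to pp3. 4 ppages; refcounts: pp0:3 pp1:4 pp2:4 pp3:1
Op 8: write(P2, v2, 141). refcount(pp2)=4>1 -> COPY to pp4. 5 ppages; refcounts: pp0:3 pp1:4 pp2:3 pp3:1 pp4:1

yes yes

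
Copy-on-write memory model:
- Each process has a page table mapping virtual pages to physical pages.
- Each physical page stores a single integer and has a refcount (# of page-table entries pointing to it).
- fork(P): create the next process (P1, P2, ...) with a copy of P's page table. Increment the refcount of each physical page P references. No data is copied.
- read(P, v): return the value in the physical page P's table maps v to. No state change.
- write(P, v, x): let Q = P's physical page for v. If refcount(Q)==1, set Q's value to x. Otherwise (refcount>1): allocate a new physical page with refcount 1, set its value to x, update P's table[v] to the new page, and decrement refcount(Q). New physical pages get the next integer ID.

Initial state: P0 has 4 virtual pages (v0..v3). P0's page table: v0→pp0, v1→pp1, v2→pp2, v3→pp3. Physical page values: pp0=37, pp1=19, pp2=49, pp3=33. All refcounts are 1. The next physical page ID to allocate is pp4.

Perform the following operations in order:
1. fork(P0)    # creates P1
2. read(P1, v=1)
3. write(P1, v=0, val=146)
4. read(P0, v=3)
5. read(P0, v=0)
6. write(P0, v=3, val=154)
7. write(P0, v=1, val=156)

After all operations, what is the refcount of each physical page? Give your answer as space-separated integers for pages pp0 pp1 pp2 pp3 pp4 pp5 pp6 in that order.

Answer: 1 1 2 1 1 1 1

Derivation:
Op 1: fork(P0) -> P1. 4 ppages; refcounts: pp0:2 pp1:2 pp2:2 pp3:2
Op 2: read(P1, v1) -> 19. No state change.
Op 3: write(P1, v0, 146). refcount(pp0)=2>1 -> COPY to pp4. 5 ppages; refcounts: pp0:1 pp1:2 pp2:2 pp3:2 pp4:1
Op 4: read(P0, v3) -> 33. No state change.
Op 5: read(P0, v0) -> 37. No state change.
Op 6: write(P0, v3, 154). refcount(pp3)=2>1 -> COPY to pp5. 6 ppages; refcounts: pp0:1 pp1:2 pp2:2 pp3:1 pp4:1 pp5:1
Op 7: write(P0, v1, 156). refcount(pp1)=2>1 -> COPY to pp6. 7 ppages; refcounts: pp0:1 pp1:1 pp2:2 pp3:1 pp4:1 pp5:1 pp6:1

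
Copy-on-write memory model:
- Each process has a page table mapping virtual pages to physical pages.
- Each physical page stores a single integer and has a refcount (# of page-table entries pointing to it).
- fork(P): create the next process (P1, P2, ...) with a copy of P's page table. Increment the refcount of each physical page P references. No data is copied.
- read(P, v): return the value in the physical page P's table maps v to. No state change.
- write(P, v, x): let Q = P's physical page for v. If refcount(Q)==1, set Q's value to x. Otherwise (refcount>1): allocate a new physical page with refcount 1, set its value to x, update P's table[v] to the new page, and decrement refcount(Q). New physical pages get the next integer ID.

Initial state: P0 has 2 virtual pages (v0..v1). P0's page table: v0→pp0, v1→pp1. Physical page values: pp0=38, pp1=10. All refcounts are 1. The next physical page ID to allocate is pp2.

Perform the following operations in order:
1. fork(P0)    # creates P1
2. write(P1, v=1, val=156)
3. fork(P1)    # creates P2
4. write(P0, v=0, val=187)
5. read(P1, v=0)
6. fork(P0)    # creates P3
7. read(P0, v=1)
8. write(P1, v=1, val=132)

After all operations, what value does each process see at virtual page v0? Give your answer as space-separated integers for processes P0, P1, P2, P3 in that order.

Answer: 187 38 38 187

Derivation:
Op 1: fork(P0) -> P1. 2 ppages; refcounts: pp0:2 pp1:2
Op 2: write(P1, v1, 156). refcount(pp1)=2>1 -> COPY to pp2. 3 ppages; refcounts: pp0:2 pp1:1 pp2:1
Op 3: fork(P1) -> P2. 3 ppages; refcounts: pp0:3 pp1:1 pp2:2
Op 4: write(P0, v0, 187). refcount(pp0)=3>1 -> COPY to pp3. 4 ppages; refcounts: pp0:2 pp1:1 pp2:2 pp3:1
Op 5: read(P1, v0) -> 38. No state change.
Op 6: fork(P0) -> P3. 4 ppages; refcounts: pp0:2 pp1:2 pp2:2 pp3:2
Op 7: read(P0, v1) -> 10. No state change.
Op 8: write(P1, v1, 132). refcount(pp2)=2>1 -> COPY to pp4. 5 ppages; refcounts: pp0:2 pp1:2 pp2:1 pp3:2 pp4:1
P0: v0 -> pp3 = 187
P1: v0 -> pp0 = 38
P2: v0 -> pp0 = 38
P3: v0 -> pp3 = 187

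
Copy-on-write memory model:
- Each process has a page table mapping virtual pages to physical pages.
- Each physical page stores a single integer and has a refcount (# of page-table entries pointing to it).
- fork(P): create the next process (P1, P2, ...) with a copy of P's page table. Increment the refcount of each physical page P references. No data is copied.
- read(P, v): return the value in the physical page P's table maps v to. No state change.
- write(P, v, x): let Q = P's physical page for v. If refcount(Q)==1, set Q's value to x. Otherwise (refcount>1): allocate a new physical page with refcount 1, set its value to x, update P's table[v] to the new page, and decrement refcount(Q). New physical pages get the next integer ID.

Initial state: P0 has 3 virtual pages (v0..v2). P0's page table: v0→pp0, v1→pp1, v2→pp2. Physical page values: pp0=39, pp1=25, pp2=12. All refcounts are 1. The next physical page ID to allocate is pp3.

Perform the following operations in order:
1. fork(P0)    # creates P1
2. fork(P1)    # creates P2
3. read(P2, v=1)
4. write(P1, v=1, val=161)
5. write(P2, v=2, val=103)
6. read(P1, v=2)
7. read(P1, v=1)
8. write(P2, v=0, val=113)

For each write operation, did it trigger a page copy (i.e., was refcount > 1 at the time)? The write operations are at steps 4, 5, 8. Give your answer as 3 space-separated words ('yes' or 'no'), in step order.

Op 1: fork(P0) -> P1. 3 ppages; refcounts: pp0:2 pp1:2 pp2:2
Op 2: fork(P1) -> P2. 3 ppages; refcounts: pp0:3 pp1:3 pp2:3
Op 3: read(P2, v1) -> 25. No state change.
Op 4: write(P1, v1, 161). refcount(pp1)=3>1 -> COPY to pp3. 4 ppages; refcounts: pp0:3 pp1:2 pp2:3 pp3:1
Op 5: write(P2, v2, 103). refcount(pp2)=3>1 -> COPY to pp4. 5 ppages; refcounts: pp0:3 pp1:2 pp2:2 pp3:1 pp4:1
Op 6: read(P1, v2) -> 12. No state change.
Op 7: read(P1, v1) -> 161. No state change.
Op 8: write(P2, v0, 113). refcount(pp0)=3>1 -> COPY to pp5. 6 ppages; refcounts: pp0:2 pp1:2 pp2:2 pp3:1 pp4:1 pp5:1

yes yes yes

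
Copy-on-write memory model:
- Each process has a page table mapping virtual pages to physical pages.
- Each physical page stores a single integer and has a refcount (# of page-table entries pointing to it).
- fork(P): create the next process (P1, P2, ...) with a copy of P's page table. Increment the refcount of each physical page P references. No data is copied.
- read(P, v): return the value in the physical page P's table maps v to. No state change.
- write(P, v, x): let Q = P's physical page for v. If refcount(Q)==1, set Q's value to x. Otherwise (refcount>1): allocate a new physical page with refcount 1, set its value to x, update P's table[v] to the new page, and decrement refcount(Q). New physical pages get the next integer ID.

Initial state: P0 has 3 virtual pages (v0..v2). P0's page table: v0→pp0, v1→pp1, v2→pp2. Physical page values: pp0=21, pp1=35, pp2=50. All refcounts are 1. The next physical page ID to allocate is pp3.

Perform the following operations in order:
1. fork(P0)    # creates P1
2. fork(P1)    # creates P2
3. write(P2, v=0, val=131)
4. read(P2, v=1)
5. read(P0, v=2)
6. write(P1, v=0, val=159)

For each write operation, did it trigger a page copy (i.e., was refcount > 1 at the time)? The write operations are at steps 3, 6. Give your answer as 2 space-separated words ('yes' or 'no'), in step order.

Op 1: fork(P0) -> P1. 3 ppages; refcounts: pp0:2 pp1:2 pp2:2
Op 2: fork(P1) -> P2. 3 ppages; refcounts: pp0:3 pp1:3 pp2:3
Op 3: write(P2, v0, 131). refcount(pp0)=3>1 -> COPY to pp3. 4 ppages; refcounts: pp0:2 pp1:3 pp2:3 pp3:1
Op 4: read(P2, v1) -> 35. No state change.
Op 5: read(P0, v2) -> 50. No state change.
Op 6: write(P1, v0, 159). refcount(pp0)=2>1 -> COPY to pp4. 5 ppages; refcounts: pp0:1 pp1:3 pp2:3 pp3:1 pp4:1

yes yes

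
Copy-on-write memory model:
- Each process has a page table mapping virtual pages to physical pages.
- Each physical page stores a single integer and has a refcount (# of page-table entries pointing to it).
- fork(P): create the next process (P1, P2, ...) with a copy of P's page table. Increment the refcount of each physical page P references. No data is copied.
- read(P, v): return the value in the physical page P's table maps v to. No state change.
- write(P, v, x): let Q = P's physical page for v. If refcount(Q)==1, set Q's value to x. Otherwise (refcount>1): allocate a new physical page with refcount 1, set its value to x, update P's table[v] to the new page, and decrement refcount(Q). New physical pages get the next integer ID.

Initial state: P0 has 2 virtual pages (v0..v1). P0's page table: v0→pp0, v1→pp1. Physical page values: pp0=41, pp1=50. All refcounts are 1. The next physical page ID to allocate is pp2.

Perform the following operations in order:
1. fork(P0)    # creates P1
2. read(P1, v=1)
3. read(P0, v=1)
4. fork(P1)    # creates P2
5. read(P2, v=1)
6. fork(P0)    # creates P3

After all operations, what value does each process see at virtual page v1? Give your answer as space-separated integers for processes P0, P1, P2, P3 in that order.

Answer: 50 50 50 50

Derivation:
Op 1: fork(P0) -> P1. 2 ppages; refcounts: pp0:2 pp1:2
Op 2: read(P1, v1) -> 50. No state change.
Op 3: read(P0, v1) -> 50. No state change.
Op 4: fork(P1) -> P2. 2 ppages; refcounts: pp0:3 pp1:3
Op 5: read(P2, v1) -> 50. No state change.
Op 6: fork(P0) -> P3. 2 ppages; refcounts: pp0:4 pp1:4
P0: v1 -> pp1 = 50
P1: v1 -> pp1 = 50
P2: v1 -> pp1 = 50
P3: v1 -> pp1 = 50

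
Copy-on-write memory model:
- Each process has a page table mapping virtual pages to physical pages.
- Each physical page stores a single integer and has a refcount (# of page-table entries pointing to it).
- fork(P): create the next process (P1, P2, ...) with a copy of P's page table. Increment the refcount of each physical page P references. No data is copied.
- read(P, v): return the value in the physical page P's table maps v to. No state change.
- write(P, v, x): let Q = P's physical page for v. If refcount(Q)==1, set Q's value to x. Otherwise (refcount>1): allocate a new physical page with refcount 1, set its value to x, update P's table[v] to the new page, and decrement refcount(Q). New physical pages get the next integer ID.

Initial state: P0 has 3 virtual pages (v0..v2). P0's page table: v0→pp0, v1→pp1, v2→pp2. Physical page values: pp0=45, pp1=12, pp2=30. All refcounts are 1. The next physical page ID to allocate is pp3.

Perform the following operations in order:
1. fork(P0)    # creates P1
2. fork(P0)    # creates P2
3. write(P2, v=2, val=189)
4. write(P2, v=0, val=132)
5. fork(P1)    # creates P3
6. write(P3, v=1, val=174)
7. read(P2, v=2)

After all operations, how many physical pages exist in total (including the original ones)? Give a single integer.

Answer: 6

Derivation:
Op 1: fork(P0) -> P1. 3 ppages; refcounts: pp0:2 pp1:2 pp2:2
Op 2: fork(P0) -> P2. 3 ppages; refcounts: pp0:3 pp1:3 pp2:3
Op 3: write(P2, v2, 189). refcount(pp2)=3>1 -> COPY to pp3. 4 ppages; refcounts: pp0:3 pp1:3 pp2:2 pp3:1
Op 4: write(P2, v0, 132). refcount(pp0)=3>1 -> COPY to pp4. 5 ppages; refcounts: pp0:2 pp1:3 pp2:2 pp3:1 pp4:1
Op 5: fork(P1) -> P3. 5 ppages; refcounts: pp0:3 pp1:4 pp2:3 pp3:1 pp4:1
Op 6: write(P3, v1, 174). refcount(pp1)=4>1 -> COPY to pp5. 6 ppages; refcounts: pp0:3 pp1:3 pp2:3 pp3:1 pp4:1 pp5:1
Op 7: read(P2, v2) -> 189. No state change.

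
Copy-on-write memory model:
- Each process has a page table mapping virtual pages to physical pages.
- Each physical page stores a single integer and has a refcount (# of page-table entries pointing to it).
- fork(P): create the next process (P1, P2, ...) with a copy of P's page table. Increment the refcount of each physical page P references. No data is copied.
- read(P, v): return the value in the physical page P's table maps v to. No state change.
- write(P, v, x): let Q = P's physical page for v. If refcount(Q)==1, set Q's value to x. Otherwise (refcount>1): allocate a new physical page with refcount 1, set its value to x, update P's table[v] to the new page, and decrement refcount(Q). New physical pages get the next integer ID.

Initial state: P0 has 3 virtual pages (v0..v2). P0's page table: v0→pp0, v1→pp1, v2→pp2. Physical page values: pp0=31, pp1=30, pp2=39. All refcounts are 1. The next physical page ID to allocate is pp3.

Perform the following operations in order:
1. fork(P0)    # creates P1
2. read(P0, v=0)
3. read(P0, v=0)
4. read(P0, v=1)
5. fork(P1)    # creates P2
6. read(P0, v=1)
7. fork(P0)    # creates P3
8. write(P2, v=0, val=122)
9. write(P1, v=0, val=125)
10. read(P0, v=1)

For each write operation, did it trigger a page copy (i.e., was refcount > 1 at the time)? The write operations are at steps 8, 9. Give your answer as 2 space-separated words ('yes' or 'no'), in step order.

Op 1: fork(P0) -> P1. 3 ppages; refcounts: pp0:2 pp1:2 pp2:2
Op 2: read(P0, v0) -> 31. No state change.
Op 3: read(P0, v0) -> 31. No state change.
Op 4: read(P0, v1) -> 30. No state change.
Op 5: fork(P1) -> P2. 3 ppages; refcounts: pp0:3 pp1:3 pp2:3
Op 6: read(P0, v1) -> 30. No state change.
Op 7: fork(P0) -> P3. 3 ppages; refcounts: pp0:4 pp1:4 pp2:4
Op 8: write(P2, v0, 122). refcount(pp0)=4>1 -> COPY to pp3. 4 ppages; refcounts: pp0:3 pp1:4 pp2:4 pp3:1
Op 9: write(P1, v0, 125). refcount(pp0)=3>1 -> COPY to pp4. 5 ppages; refcounts: pp0:2 pp1:4 pp2:4 pp3:1 pp4:1
Op 10: read(P0, v1) -> 30. No state change.

yes yes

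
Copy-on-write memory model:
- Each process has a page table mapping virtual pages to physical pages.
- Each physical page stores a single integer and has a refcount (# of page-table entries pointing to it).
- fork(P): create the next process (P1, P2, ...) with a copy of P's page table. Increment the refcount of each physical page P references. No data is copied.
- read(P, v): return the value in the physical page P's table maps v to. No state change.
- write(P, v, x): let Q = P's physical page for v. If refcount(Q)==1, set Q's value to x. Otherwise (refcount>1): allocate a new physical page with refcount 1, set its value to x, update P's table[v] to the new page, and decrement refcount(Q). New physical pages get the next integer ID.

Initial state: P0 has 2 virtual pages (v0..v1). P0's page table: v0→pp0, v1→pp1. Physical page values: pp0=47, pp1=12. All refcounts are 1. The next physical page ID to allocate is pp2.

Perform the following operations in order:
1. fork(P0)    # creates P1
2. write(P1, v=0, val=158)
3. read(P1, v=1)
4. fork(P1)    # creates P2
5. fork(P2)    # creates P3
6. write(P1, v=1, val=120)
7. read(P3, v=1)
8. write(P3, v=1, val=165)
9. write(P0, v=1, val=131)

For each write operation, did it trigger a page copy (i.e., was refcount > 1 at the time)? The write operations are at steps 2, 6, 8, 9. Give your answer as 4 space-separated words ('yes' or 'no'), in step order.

Op 1: fork(P0) -> P1. 2 ppages; refcounts: pp0:2 pp1:2
Op 2: write(P1, v0, 158). refcount(pp0)=2>1 -> COPY to pp2. 3 ppages; refcounts: pp0:1 pp1:2 pp2:1
Op 3: read(P1, v1) -> 12. No state change.
Op 4: fork(P1) -> P2. 3 ppages; refcounts: pp0:1 pp1:3 pp2:2
Op 5: fork(P2) -> P3. 3 ppages; refcounts: pp0:1 pp1:4 pp2:3
Op 6: write(P1, v1, 120). refcount(pp1)=4>1 -> COPY to pp3. 4 ppages; refcounts: pp0:1 pp1:3 pp2:3 pp3:1
Op 7: read(P3, v1) -> 12. No state change.
Op 8: write(P3, v1, 165). refcount(pp1)=3>1 -> COPY to pp4. 5 ppages; refcounts: pp0:1 pp1:2 pp2:3 pp3:1 pp4:1
Op 9: write(P0, v1, 131). refcount(pp1)=2>1 -> COPY to pp5. 6 ppages; refcounts: pp0:1 pp1:1 pp2:3 pp3:1 pp4:1 pp5:1

yes yes yes yes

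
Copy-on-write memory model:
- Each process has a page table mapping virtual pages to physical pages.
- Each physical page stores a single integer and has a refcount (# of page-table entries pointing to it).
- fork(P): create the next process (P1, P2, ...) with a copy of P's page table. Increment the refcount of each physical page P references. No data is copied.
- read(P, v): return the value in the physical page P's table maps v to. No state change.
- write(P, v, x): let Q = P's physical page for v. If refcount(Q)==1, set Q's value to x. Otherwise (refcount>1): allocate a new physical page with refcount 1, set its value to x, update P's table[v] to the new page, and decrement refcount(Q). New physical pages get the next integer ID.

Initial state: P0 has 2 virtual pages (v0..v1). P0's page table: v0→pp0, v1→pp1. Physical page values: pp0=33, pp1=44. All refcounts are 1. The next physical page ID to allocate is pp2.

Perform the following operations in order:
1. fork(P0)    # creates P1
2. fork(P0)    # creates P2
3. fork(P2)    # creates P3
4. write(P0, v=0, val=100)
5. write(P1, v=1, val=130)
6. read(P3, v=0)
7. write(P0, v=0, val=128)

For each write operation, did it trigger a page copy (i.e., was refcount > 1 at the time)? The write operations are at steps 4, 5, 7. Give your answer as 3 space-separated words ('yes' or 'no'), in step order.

Op 1: fork(P0) -> P1. 2 ppages; refcounts: pp0:2 pp1:2
Op 2: fork(P0) -> P2. 2 ppages; refcounts: pp0:3 pp1:3
Op 3: fork(P2) -> P3. 2 ppages; refcounts: pp0:4 pp1:4
Op 4: write(P0, v0, 100). refcount(pp0)=4>1 -> COPY to pp2. 3 ppages; refcounts: pp0:3 pp1:4 pp2:1
Op 5: write(P1, v1, 130). refcount(pp1)=4>1 -> COPY to pp3. 4 ppages; refcounts: pp0:3 pp1:3 pp2:1 pp3:1
Op 6: read(P3, v0) -> 33. No state change.
Op 7: write(P0, v0, 128). refcount(pp2)=1 -> write in place. 4 ppages; refcounts: pp0:3 pp1:3 pp2:1 pp3:1

yes yes no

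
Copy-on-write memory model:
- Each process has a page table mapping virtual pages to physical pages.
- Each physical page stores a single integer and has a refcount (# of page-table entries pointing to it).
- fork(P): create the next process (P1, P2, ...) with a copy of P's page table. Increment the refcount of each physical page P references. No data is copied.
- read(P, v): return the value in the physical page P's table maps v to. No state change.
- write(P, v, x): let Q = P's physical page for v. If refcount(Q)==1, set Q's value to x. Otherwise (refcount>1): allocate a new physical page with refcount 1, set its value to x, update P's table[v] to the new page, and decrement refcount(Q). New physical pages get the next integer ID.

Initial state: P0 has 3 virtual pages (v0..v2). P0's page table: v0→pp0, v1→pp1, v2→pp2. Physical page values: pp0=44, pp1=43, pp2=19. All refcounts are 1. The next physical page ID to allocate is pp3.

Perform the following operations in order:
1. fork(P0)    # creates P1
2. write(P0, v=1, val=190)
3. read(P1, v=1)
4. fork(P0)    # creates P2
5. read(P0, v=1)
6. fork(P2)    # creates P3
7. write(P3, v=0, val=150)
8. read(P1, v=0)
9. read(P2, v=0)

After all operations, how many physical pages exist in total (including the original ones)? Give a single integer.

Op 1: fork(P0) -> P1. 3 ppages; refcounts: pp0:2 pp1:2 pp2:2
Op 2: write(P0, v1, 190). refcount(pp1)=2>1 -> COPY to pp3. 4 ppages; refcounts: pp0:2 pp1:1 pp2:2 pp3:1
Op 3: read(P1, v1) -> 43. No state change.
Op 4: fork(P0) -> P2. 4 ppages; refcounts: pp0:3 pp1:1 pp2:3 pp3:2
Op 5: read(P0, v1) -> 190. No state change.
Op 6: fork(P2) -> P3. 4 ppages; refcounts: pp0:4 pp1:1 pp2:4 pp3:3
Op 7: write(P3, v0, 150). refcount(pp0)=4>1 -> COPY to pp4. 5 ppages; refcounts: pp0:3 pp1:1 pp2:4 pp3:3 pp4:1
Op 8: read(P1, v0) -> 44. No state change.
Op 9: read(P2, v0) -> 44. No state change.

Answer: 5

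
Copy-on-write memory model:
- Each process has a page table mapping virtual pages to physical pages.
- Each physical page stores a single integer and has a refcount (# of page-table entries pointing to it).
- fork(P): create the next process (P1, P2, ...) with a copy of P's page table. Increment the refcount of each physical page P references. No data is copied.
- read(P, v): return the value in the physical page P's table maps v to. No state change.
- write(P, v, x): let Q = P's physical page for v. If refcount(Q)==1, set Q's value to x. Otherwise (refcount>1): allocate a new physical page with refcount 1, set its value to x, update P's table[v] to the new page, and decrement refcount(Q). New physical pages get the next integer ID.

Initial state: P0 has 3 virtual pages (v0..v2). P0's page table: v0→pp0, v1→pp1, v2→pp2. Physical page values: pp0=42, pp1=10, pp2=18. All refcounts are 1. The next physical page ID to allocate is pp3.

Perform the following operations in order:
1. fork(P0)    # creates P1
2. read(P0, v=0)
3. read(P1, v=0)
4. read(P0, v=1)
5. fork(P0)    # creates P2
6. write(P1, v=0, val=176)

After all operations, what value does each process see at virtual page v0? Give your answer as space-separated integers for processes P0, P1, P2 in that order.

Answer: 42 176 42

Derivation:
Op 1: fork(P0) -> P1. 3 ppages; refcounts: pp0:2 pp1:2 pp2:2
Op 2: read(P0, v0) -> 42. No state change.
Op 3: read(P1, v0) -> 42. No state change.
Op 4: read(P0, v1) -> 10. No state change.
Op 5: fork(P0) -> P2. 3 ppages; refcounts: pp0:3 pp1:3 pp2:3
Op 6: write(P1, v0, 176). refcount(pp0)=3>1 -> COPY to pp3. 4 ppages; refcounts: pp0:2 pp1:3 pp2:3 pp3:1
P0: v0 -> pp0 = 42
P1: v0 -> pp3 = 176
P2: v0 -> pp0 = 42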